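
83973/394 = 83973/394 = 213.13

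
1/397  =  1/397 = 0.00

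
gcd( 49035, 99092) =7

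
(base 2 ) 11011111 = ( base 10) 223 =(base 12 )167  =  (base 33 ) 6P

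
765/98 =7 + 79/98 = 7.81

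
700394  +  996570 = 1696964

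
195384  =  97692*2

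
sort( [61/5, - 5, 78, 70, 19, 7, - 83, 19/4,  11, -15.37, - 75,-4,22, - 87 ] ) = [ - 87, - 83,-75, - 15.37, -5,  -  4,19/4,7, 11 , 61/5 , 19, 22 , 70,  78]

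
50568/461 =109 + 319/461= 109.69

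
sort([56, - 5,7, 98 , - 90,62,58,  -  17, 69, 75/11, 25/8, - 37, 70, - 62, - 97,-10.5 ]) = [ - 97, - 90,-62, - 37, - 17, - 10.5, - 5, 25/8, 75/11,  7, 56, 58, 62, 69,70, 98]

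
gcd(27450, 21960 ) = 5490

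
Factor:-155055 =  - 3^1*5^1*10337^1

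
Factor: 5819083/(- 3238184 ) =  - 2^( -3)*17^1*342299^1*404773^(- 1) 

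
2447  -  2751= - 304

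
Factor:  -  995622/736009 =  - 2^1*3^1*17^1*43^1*227^1*491^( - 1 )*1499^( - 1)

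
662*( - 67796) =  -44880952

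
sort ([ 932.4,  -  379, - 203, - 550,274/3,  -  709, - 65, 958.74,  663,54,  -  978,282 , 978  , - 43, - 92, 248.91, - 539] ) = [-978,  -  709,- 550, - 539,  -  379,  -  203, - 92,  -  65, - 43,54,274/3, 248.91,282,663,932.4,958.74,978] 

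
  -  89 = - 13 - 76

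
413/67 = 413/67  =  6.16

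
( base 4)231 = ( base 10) 45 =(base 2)101101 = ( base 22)21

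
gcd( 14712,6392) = 8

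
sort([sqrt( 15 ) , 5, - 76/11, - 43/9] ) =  [  -  76/11, - 43/9, sqrt( 15), 5]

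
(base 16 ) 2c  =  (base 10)44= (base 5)134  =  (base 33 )1B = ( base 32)1c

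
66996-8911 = 58085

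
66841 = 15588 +51253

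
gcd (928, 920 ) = 8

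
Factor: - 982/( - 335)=2^1*5^( - 1) * 67^(  -  1)*491^1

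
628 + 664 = 1292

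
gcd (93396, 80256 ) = 12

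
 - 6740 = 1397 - 8137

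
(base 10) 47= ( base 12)3B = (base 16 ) 2F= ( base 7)65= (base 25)1m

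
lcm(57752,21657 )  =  173256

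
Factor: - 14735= - 5^1*7^1*421^1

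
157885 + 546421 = 704306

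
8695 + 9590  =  18285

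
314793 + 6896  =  321689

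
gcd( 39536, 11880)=8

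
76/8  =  9  +  1/2 = 9.50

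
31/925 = 31/925 = 0.03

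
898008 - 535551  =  362457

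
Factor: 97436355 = 3^1*5^1*37^1 *419^2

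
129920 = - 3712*(-35)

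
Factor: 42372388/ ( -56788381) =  -2^2*13^(-1)*17^(  -  1)*293^( - 1 )* 877^( - 1 )*10593097^1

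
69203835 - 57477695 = 11726140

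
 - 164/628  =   - 41/157 = - 0.26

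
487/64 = 487/64 = 7.61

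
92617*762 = 70574154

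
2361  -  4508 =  - 2147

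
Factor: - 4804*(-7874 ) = 37826696  =  2^3*31^1*127^1*1201^1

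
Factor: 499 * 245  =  122255 = 5^1*7^2 * 499^1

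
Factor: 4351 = 19^1*229^1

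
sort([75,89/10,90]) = [ 89/10, 75, 90 ]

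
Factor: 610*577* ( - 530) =-186544100 = -  2^2*5^2*53^1*61^1*577^1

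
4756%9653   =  4756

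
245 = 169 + 76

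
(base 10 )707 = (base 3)222012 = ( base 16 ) 2C3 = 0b1011000011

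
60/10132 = 15/2533 =0.01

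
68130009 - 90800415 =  - 22670406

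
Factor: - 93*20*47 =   -  87420 = -2^2*3^1 * 5^1*31^1  *47^1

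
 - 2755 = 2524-5279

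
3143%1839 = 1304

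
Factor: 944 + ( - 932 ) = 12 = 2^2*3^1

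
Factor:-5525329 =-5525329^1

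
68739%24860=19019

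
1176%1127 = 49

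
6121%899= 727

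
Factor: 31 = 31^1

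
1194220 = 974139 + 220081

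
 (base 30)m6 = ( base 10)666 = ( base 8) 1232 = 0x29A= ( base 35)J1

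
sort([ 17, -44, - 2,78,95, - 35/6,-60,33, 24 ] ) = [ - 60,  -  44 , - 35/6,  -  2,17,24,33,78,95] 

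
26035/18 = 26035/18 = 1446.39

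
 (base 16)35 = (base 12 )45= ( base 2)110101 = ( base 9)58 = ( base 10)53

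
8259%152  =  51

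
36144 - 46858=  - 10714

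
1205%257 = 177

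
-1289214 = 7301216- 8590430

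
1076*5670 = 6100920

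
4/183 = 4/183 =0.02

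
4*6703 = 26812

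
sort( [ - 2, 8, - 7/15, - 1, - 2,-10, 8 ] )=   [ - 10, - 2, - 2,-1,- 7/15, 8,8]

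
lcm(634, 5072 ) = 5072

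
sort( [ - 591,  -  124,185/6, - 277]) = [ - 591,  -  277  , - 124,185/6]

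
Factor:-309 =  - 3^1*103^1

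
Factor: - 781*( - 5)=5^1 * 11^1*71^1 = 3905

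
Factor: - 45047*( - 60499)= 2725298453 =101^1*107^1*421^1*599^1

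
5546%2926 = 2620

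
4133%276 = 269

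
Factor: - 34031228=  - 2^2  *  7^1*11^1*110491^1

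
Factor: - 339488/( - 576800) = 5^( - 2)*7^( - 1)*103^1=103/175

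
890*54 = 48060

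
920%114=8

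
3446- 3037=409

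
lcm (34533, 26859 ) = 241731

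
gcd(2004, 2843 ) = 1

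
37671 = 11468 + 26203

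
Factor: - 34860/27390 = - 2^1*7^1 * 11^( - 1 ) = - 14/11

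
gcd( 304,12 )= 4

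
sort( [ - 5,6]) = [ - 5,6]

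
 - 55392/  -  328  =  6924/41 = 168.88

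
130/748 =65/374  =  0.17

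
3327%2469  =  858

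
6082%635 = 367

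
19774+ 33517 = 53291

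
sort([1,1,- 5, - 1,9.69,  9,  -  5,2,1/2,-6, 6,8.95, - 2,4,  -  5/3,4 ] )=[  -  6 , - 5,-5, - 2, -5/3,-1, 1/2,1,1,2,4,4, 6, 8.95 , 9, 9.69 ]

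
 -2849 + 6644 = 3795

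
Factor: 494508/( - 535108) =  - 3^1*7^1*29^1 * 659^ ( - 1 ) = - 609/659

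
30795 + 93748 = 124543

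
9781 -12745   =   - 2964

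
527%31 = 0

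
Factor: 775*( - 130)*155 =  - 2^1*5^4*13^1*31^2 = - 15616250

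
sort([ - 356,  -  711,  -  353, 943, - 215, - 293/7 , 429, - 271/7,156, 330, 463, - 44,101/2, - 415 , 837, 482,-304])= [ - 711, - 415, - 356, - 353, - 304, - 215, - 44, - 293/7, - 271/7,101/2, 156, 330, 429 , 463, 482,837, 943 ] 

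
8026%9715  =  8026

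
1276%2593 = 1276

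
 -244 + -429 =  - 673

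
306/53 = 306/53 =5.77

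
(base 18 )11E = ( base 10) 356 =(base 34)ag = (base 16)164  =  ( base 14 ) 1B6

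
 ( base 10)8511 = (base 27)bi6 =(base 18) 184F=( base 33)7QU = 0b10000100111111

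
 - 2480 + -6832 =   -  9312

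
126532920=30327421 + 96205499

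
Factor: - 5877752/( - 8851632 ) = 734719/1106454 =2^(- 1 )*3^( - 1)*149^1 * 4931^1*184409^( - 1) 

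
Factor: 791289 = 3^4  *9769^1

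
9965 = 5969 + 3996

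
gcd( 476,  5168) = 68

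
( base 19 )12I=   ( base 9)513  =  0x1A1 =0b110100001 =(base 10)417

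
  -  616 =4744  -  5360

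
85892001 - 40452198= 45439803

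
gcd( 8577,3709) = 1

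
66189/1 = 66189  =  66189.00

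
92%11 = 4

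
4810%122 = 52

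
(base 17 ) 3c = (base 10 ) 63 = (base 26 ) 2B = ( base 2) 111111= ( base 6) 143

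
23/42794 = 23/42794 = 0.00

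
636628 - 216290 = 420338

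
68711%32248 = 4215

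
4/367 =4/367 = 0.01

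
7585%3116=1353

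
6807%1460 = 967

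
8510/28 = 4255/14 = 303.93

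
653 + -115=538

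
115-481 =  - 366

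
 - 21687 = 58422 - 80109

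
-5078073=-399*12727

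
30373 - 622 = 29751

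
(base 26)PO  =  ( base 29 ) N7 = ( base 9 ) 828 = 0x2A2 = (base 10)674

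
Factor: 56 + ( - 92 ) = -2^2*3^2 = - 36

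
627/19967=627/19967 = 0.03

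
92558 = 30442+62116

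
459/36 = 12 + 3/4  =  12.75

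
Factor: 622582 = 2^1* 311291^1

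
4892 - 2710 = 2182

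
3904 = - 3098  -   - 7002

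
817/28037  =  817/28037  =  0.03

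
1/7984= 1/7984 =0.00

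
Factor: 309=3^1*103^1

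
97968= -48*(- 2041 )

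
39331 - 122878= - 83547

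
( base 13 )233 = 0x17c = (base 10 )380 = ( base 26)EG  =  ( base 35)au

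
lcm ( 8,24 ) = 24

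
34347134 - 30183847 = 4163287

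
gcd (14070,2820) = 30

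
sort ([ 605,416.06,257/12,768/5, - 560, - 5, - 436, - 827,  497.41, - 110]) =[ - 827, - 560, - 436, - 110, -5, 257/12,768/5 , 416.06, 497.41,605]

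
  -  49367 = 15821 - 65188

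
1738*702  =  1220076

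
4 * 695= 2780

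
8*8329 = 66632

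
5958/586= 10 + 49/293= 10.17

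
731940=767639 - 35699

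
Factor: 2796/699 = 4  =  2^2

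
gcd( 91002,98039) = 1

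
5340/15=356 = 356.00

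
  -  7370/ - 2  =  3685/1 = 3685.00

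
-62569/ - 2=31284 + 1/2 = 31284.50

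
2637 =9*293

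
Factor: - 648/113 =-2^3*3^4*113^( - 1 ) 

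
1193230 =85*14038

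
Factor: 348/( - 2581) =- 2^2*3^1*89^( - 1 ) = - 12/89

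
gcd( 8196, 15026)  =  1366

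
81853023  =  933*87731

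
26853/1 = 26853 = 26853.00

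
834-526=308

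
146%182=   146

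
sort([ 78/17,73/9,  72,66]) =[ 78/17, 73/9, 66, 72]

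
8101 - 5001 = 3100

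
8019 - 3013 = 5006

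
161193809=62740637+98453172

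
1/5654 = 1/5654 =0.00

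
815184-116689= 698495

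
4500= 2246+2254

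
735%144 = 15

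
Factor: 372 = 2^2* 3^1 * 31^1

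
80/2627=80/2627 = 0.03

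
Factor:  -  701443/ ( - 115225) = 5^( - 2)*11^( -1)*419^( - 1)*701443^1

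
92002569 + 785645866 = 877648435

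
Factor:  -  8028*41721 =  - 334936188 = - 2^2*3^3*223^1*13907^1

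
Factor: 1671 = 3^1*557^1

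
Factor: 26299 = 7^1*13^1 * 17^2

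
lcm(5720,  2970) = 154440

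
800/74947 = 800/74947 = 0.01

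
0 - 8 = - 8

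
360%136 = 88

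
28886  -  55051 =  - 26165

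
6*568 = 3408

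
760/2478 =380/1239 = 0.31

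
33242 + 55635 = 88877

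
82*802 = 65764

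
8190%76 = 58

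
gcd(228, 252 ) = 12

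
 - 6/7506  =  -1/1251 = - 0.00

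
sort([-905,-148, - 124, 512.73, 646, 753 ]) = [ - 905, - 148, - 124 , 512.73,646,753]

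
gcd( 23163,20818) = 7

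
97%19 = 2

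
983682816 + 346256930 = 1329939746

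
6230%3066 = 98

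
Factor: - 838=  - 2^1*419^1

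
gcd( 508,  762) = 254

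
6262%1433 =530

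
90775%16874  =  6405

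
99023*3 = 297069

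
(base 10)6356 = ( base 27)8JB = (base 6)45232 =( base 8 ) 14324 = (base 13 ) 2b7c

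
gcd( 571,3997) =571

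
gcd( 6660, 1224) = 36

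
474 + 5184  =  5658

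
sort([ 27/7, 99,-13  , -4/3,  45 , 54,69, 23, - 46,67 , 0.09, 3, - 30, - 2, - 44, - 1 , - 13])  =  [-46, - 44, - 30,- 13, - 13, - 2, - 4/3, - 1,0.09, 3,27/7, 23,45,  54 , 67, 69,99 ] 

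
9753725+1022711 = 10776436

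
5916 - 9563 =  -  3647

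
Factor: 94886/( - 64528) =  - 47443/32264 = - 2^(  -  3 )*11^1*19^1*37^ ( - 1 ) * 109^( - 1) * 227^1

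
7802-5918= 1884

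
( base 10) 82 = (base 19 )46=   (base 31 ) 2k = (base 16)52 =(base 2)1010010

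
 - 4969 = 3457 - 8426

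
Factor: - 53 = - 53^1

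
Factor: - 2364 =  -2^2 * 3^1 * 197^1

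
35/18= 1 +17/18=1.94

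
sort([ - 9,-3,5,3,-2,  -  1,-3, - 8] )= [ - 9 , - 8,-3, - 3, - 2,-1,3,5] 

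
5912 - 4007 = 1905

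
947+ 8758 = 9705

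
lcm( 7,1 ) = 7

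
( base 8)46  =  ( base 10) 38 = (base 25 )1d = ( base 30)18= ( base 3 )1102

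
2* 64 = 128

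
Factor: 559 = 13^1 * 43^1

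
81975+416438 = 498413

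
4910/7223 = 4910/7223 = 0.68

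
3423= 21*163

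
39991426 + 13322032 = 53313458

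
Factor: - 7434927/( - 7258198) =2^( - 1 ) * 3^2*79^1 *10457^1*3629099^ ( - 1) 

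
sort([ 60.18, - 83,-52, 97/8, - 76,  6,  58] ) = [-83 , - 76,-52, 6,97/8 , 58 , 60.18] 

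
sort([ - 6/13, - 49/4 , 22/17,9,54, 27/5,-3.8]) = [ - 49/4,-3.8, - 6/13, 22/17, 27/5 , 9, 54 ]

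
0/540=0 = 0.00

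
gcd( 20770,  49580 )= 670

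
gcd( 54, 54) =54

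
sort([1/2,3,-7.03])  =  [ - 7.03, 1/2,3]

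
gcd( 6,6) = 6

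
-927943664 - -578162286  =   - 349781378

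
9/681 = 3/227  =  0.01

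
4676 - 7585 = -2909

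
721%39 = 19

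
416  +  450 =866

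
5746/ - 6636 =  - 2873/3318 = -0.87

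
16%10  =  6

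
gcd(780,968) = 4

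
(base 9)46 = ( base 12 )36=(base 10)42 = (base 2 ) 101010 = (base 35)17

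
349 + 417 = 766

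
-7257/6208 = - 7257/6208 = - 1.17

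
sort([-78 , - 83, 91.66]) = [ - 83, - 78 , 91.66]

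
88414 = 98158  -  9744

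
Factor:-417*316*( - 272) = 2^6*3^1*17^1*79^1 *139^1 = 35841984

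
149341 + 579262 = 728603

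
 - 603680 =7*( - 86240 ) 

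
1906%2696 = 1906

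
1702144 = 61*27904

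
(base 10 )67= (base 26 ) 2F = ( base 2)1000011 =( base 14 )4b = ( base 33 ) 21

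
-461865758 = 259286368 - 721152126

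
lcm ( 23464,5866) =23464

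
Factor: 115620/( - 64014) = - 2^1*5^1 * 41^1*227^(-1)=-  410/227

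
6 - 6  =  0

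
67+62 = 129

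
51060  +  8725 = 59785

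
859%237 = 148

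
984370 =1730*569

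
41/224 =41/224 =0.18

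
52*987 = 51324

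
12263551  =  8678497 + 3585054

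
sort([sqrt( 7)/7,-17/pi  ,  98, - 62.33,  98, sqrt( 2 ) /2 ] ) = [ - 62.33, - 17/pi , sqrt( 7)/7, sqrt( 2 )/2, 98,98]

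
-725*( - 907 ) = 657575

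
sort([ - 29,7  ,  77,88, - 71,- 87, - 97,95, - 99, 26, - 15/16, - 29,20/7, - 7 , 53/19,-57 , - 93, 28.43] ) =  [ - 99, - 97 , - 93 , - 87 , - 71 , - 57, - 29  ,-29,- 7,  -  15/16, 53/19,20/7, 7,26,28.43,77,88,95]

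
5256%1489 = 789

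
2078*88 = 182864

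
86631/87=995+ 22/29  =  995.76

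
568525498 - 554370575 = 14154923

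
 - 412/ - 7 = 412/7   =  58.86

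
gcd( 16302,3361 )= 1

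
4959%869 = 614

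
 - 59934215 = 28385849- 88320064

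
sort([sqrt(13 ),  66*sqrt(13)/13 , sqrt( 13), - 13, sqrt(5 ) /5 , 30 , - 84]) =[ - 84, - 13, sqrt( 5)/5, sqrt(13),sqrt (13 ), 66 * sqrt( 13)/13,  30]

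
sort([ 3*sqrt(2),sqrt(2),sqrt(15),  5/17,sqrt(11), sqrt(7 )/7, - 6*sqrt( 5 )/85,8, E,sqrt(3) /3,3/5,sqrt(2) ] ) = [-6*sqrt(5)/85, 5/17, sqrt (7)/7, sqrt(3)/3, 3/5 , sqrt(2),sqrt (2 ), E,sqrt (11 ),sqrt(15 ),3 * sqrt( 2), 8 ]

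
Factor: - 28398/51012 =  - 2^( - 1) * 3^( - 1)*13^(- 1)  *109^( - 1)*4733^1 = - 4733/8502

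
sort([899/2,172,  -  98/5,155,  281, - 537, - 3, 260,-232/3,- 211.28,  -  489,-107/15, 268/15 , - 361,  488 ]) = [ - 537, - 489, - 361, - 211.28 , - 232/3 ,  -  98/5,-107/15,- 3 , 268/15, 155,172,260 , 281 , 899/2 , 488 ]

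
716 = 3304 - 2588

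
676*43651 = 29508076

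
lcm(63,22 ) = 1386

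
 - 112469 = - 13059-99410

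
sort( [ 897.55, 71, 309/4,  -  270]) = [  -  270,  71,309/4, 897.55] 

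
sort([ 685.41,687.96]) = [685.41,687.96 ]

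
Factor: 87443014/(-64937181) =  -  2^1*3^( - 1)*43^( - 1 )*1489^1*29363^1*503389^( - 1) 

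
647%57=20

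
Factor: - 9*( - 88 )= 2^3*3^2*11^1=792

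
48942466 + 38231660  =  87174126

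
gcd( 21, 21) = 21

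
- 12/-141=4/47=0.09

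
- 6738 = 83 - 6821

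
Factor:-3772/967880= -2^( - 1 )* 5^ ( - 1)*23^1*41^1*24197^( - 1)   =  - 943/241970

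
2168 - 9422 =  - 7254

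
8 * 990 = 7920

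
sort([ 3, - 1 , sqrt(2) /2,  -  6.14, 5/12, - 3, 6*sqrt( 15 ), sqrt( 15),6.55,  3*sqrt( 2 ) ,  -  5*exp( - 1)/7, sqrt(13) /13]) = [ -6.14,-3, -1,- 5*exp( - 1 ) /7, sqrt( 13) /13, 5/12, sqrt(2)/2, 3,sqrt (15 ), 3 * sqrt( 2), 6.55, 6*sqrt ( 15)]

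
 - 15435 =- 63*245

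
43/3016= 43/3016= 0.01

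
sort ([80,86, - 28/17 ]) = [ - 28/17,80, 86]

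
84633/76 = 84633/76 = 1113.59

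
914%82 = 12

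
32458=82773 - 50315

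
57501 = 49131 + 8370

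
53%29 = 24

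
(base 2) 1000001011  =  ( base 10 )523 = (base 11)436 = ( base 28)IJ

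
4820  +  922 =5742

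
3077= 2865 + 212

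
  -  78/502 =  - 1 + 212/251 = - 0.16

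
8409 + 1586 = 9995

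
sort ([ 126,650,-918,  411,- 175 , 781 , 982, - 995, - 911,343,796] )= [ - 995, - 918,  -  911, - 175,  126,343, 411, 650,781,796,982 ]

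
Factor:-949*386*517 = - 2^1*11^1*13^1*47^1*73^1*193^1 = -189384338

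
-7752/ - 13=7752/13 = 596.31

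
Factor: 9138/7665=3046/2555=2^1* 5^( - 1 )* 7^ (-1)*73^(-1)*1523^1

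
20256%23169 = 20256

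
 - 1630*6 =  - 9780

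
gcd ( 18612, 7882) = 2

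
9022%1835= 1682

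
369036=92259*4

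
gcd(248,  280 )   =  8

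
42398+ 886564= 928962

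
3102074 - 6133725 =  - 3031651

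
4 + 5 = 9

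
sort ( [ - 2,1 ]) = [ -2, 1]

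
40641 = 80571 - 39930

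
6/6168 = 1/1028   =  0.00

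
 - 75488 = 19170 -94658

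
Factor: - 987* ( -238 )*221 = 51914226  =  2^1*3^1 * 7^2*13^1*17^2*47^1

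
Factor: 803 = 11^1*73^1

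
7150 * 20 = 143000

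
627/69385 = 627/69385 = 0.01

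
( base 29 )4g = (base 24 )5C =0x84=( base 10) 132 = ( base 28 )4K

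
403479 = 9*44831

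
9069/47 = 9069/47 = 192.96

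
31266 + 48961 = 80227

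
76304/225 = 76304/225 = 339.13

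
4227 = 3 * 1409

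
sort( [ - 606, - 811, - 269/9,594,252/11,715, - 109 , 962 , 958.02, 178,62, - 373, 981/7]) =[  -  811,  -  606, - 373, - 109, - 269/9,252/11,62,981/7,178,594,715,958.02,962]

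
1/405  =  1/405 = 0.00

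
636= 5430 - 4794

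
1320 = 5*264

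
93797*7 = 656579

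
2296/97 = 23 + 65/97 = 23.67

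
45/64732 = 45/64732 = 0.00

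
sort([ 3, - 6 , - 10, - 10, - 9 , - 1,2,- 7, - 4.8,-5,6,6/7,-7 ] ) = [  -  10, - 10, - 9, - 7,  -  7,-6, - 5, - 4.8 , - 1,  6/7, 2, 3,6 ] 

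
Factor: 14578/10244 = 2^(  -  1)*13^( - 1 )*37^1 = 37/26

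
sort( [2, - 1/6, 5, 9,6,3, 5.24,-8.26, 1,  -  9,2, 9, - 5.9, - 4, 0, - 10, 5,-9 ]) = [ - 10, - 9, -9, - 8.26 , - 5.9, - 4, - 1/6, 0,  1,2,  2,3, 5, 5, 5.24 , 6, 9 , 9]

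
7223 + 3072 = 10295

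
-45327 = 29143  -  74470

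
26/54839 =26/54839 = 0.00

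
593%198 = 197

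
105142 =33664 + 71478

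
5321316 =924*5759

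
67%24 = 19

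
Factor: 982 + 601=1583^1 = 1583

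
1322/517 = 2+288/517 = 2.56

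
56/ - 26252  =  -1 + 6549/6563 = - 0.00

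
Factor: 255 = 3^1*5^1*17^1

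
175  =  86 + 89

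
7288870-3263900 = 4024970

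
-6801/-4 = 1700 +1/4 = 1700.25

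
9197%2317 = 2246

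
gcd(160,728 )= 8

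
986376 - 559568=426808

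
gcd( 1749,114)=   3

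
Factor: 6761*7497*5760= 2^7*3^4*5^1*7^2 * 17^1*6761^1=291958369920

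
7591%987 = 682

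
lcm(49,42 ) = 294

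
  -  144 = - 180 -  - 36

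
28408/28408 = 1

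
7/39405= 7/39405 = 0.00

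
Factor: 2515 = 5^1*503^1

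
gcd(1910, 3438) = 382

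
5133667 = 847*6061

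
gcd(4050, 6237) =81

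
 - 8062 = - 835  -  7227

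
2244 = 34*66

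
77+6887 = 6964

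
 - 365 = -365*1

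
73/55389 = 73/55389 =0.00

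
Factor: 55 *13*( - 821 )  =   - 5^1*11^1*13^1* 821^1=- 587015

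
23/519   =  23/519 = 0.04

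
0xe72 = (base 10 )3698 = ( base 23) 6mi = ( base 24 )6a2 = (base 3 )12001222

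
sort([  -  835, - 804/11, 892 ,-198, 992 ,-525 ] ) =[ - 835, - 525, - 198,  -  804/11, 892,992 ] 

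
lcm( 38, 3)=114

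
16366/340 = 8183/170 = 48.14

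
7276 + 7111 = 14387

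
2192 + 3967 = 6159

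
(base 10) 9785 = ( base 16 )2639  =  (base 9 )14372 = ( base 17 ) 1gea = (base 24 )GNH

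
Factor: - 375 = -3^1*5^3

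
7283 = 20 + 7263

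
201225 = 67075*3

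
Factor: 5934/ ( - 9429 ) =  - 2^1 * 7^( - 1)*23^1*43^1 * 449^(  -  1 ) = - 1978/3143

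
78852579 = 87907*897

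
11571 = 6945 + 4626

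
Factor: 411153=3^1*31^1 * 4421^1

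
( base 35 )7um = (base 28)c8f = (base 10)9647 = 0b10010110101111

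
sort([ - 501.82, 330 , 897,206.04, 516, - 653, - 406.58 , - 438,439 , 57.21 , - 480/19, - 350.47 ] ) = [ - 653, - 501.82, - 438, - 406.58, - 350.47 , - 480/19 , 57.21 , 206.04, 330  ,  439,516,897 ] 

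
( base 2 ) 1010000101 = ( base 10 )645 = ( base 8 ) 1205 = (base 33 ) JI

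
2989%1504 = 1485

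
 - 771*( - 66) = 50886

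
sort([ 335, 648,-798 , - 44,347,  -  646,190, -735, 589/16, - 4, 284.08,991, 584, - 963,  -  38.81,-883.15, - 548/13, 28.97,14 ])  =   [ - 963, - 883.15, - 798, - 735, - 646, - 44, - 548/13,  -  38.81,-4,  14, 28.97,589/16,190,284.08,335,  347 , 584,648,991 ]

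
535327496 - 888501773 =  - 353174277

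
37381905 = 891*41955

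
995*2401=2388995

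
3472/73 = 3472/73 = 47.56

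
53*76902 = 4075806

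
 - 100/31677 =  - 1+31577/31677 = - 0.00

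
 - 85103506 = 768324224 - 853427730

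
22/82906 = 11/41453 =0.00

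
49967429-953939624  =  -903972195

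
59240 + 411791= 471031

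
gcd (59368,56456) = 8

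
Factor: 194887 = 7^1*11^1*2531^1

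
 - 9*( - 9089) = 81801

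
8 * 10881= 87048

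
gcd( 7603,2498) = 1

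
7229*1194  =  8631426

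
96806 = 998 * 97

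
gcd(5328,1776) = 1776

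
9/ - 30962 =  - 9/30962 = - 0.00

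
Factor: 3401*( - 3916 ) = - 13318316 = - 2^2*11^1* 19^1*89^1*179^1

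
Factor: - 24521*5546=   -135993466 = - 2^1*7^1*31^1*47^1*59^1*113^1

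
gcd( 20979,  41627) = 1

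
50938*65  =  3310970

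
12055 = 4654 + 7401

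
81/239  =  81/239 = 0.34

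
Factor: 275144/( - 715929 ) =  - 2^3*  3^( - 1) * 163^1*167^( - 1)*211^1*1429^( - 1)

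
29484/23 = 29484/23 = 1281.91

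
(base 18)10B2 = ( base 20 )F1C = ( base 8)13620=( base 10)6032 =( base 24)AB8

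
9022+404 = 9426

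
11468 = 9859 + 1609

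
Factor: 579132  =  2^2* 3^2*16087^1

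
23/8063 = 23/8063  =  0.00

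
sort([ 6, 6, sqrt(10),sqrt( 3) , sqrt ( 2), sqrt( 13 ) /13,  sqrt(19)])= [sqrt( 13)/13, sqrt(2) , sqrt (3 ),sqrt( 10), sqrt(19),6, 6]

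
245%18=11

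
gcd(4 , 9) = 1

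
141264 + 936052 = 1077316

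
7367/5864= 1 + 1503/5864 = 1.26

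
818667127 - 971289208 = - 152622081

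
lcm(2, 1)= 2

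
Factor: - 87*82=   -  2^1 * 3^1*29^1*41^1 = -7134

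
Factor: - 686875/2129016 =-2^( - 3 )*3^(-1 )*5^4*7^1*43^( - 1)*157^1*2063^( - 1 ) 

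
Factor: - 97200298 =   -  2^1*13^1*107^1*34939^1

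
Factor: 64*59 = 2^6*59^1 = 3776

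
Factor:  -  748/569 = -2^2* 11^1*17^1*569^ (-1 ) 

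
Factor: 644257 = 644257^1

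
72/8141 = 72/8141 = 0.01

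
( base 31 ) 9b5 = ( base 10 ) 8995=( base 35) 7c0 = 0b10001100100011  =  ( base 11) 6838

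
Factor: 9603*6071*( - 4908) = - 286135482204 = -2^2*3^3*11^1*13^1 *97^1* 409^1*467^1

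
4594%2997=1597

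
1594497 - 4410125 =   -  2815628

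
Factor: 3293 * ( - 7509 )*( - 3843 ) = 95026387491 = 3^3*7^1*37^1*61^1*89^1*2503^1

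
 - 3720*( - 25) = 93000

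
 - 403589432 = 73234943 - 476824375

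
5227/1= 5227 = 5227.00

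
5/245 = 1/49 = 0.02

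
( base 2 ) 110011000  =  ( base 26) FI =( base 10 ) 408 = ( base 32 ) co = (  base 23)hh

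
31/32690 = 31/32690  =  0.00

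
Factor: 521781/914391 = 3^( - 1)*13^1 * 17^1*787^1 * 101599^(- 1 ) = 173927/304797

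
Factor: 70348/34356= 3^(-1)*7^( - 1 )*43^1= 43/21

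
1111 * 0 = 0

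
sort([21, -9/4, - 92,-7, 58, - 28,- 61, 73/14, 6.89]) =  [ - 92 , - 61, - 28,-7, - 9/4, 73/14, 6.89, 21, 58 ] 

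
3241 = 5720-2479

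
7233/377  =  7233/377 = 19.19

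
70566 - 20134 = 50432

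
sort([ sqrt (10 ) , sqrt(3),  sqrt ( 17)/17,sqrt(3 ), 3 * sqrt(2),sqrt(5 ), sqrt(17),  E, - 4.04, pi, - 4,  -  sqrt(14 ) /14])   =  [- 4.04, - 4,  -  sqrt(14) /14, sqrt( 17 )/17,  sqrt(3 ) , sqrt(3 ),sqrt (5 ),  E,pi, sqrt(10), sqrt(17),3*sqrt(2) ] 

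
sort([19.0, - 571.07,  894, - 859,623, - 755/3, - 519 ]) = [ - 859, - 571.07, - 519, - 755/3,19.0, 623,894] 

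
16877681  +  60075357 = 76953038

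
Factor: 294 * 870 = 255780 = 2^2*3^2 * 5^1*7^2 * 29^1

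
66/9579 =22/3193= 0.01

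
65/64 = 65/64=1.02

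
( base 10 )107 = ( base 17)65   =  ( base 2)1101011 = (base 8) 153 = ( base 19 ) 5c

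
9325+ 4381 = 13706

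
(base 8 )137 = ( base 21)4B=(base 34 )2R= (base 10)95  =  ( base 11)87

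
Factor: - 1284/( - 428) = 3^1 = 3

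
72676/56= 18169/14=1297.79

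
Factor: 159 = 3^1 * 53^1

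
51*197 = 10047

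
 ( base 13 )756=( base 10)1254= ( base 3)1201110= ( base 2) 10011100110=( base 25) 204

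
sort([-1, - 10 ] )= [  -  10, - 1] 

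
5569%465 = 454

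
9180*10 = 91800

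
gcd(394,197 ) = 197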